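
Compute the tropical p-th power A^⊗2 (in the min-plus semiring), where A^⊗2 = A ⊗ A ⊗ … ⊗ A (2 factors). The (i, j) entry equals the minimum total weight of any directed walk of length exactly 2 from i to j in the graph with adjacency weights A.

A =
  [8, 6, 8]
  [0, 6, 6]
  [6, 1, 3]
A^⊗2 =
  [6, 9, 11]
  [6, 6, 8]
  [1, 4, 6]

Each entry (A^⊗2)_ij equals the minimum over all length-2 walks i = v_0 → v_1 → … → v_2 = j of Σ_t A[v_t][v_{t+1}]. For example, for (i, j) = (0, 2) we minimise over 3 possible intermediate vertex sequences; the minimum is 11, attained along the walk 0 → 2 → 2.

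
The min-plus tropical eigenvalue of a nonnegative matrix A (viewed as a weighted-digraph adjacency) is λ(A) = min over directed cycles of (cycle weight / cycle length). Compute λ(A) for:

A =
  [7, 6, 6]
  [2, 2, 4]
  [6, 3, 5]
λ(A) = 2

Enumerate directed cycles and compute their means (weight / length). Sample:
  cycle 0 → 0: weight = 7, length = 1, mean = 7/1 ≈ 7.000
  cycle 1 → 1: weight = 2, length = 1, mean = 2/1 ≈ 2.000
  cycle 2 → 2: weight = 5, length = 1, mean = 5/1 ≈ 5.000
  cycle 0 → 1 → 0: weight = 8, length = 2, mean = 8/2 ≈ 4.000
  cycle 0 → 2 → 0: weight = 12, length = 2, mean = 12/2 ≈ 6.000
  cycle 1 → 0 → 1: weight = 8, length = 2, mean = 8/2 ≈ 4.000
Minimum mean = 2.000, attained e.g. along the cycle 1 → 1 with weight 2 and length 1. So λ(A) = 2/1 = 2.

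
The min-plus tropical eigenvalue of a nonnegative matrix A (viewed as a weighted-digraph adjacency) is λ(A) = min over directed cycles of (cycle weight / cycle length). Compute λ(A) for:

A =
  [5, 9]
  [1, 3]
λ(A) = 3

Enumerate directed cycles and compute their means (weight / length). Sample:
  cycle 0 → 0: weight = 5, length = 1, mean = 5/1 ≈ 5.000
  cycle 1 → 1: weight = 3, length = 1, mean = 3/1 ≈ 3.000
  cycle 0 → 1 → 0: weight = 10, length = 2, mean = 10/2 ≈ 5.000
  cycle 1 → 0 → 1: weight = 10, length = 2, mean = 10/2 ≈ 5.000
Minimum mean = 3.000, attained e.g. along the cycle 1 → 1 with weight 3 and length 1. So λ(A) = 3/1 = 3.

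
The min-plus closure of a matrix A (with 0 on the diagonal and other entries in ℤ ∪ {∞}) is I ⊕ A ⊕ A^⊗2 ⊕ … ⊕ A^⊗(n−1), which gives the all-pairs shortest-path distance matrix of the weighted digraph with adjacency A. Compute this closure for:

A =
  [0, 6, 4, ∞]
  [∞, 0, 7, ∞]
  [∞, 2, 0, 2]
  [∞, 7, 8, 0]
Closure =
  [0, 6, 4, 6]
  [∞, 0, 7, 9]
  [∞, 2, 0, 2]
  [∞, 7, 8, 0]

This is the Floyd-Warshall all-pairs shortest-path computation. For each intermediate vertex k = 0, 1, …, 3, update dist[i][j] ← min(dist[i][j], dist[i][k] + dist[k][j]). The final matrix gives, for each (i, j), the minimum total weight of any directed path from i to j (possibly empty when i = j).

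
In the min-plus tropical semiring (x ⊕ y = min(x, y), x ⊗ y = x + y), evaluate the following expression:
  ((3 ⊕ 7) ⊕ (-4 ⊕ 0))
((3 ⊕ 7) ⊕ (-4 ⊕ 0)) = -4

Expand innermost to outermost. Recall ⊕ takes the minimum of its arguments and ⊗ takes their sum. Working out the expression ((3 ⊕ 7) ⊕ (-4 ⊕ 0)) gives -4.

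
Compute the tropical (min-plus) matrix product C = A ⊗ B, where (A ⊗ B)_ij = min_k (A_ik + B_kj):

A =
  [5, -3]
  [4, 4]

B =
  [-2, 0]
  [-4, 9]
A ⊗ B =
  [-7, 5]
  [0, 4]

Apply the min-plus product entry-by-entry:
  C[0][0] = min over k of (A[0][0] + B[0][0] = 5 + -2 = 3, A[0][1] + B[1][0] = -3 + -4 = -7) = -7 (attained at k = 1)
  C[0][1] = min over k of (A[0][0] + B[0][1] = 5 + 0 = 5, A[0][1] + B[1][1] = -3 + 9 = 6) = 5 (attained at k = 0)
  C[1][0] = min over k of (A[1][0] + B[0][0] = 4 + -2 = 2, A[1][1] + B[1][0] = 4 + -4 = 0) = 0 (attained at k = 1)
  C[1][1] = min over k of (A[1][0] + B[0][1] = 4 + 0 = 4, A[1][1] + B[1][1] = 4 + 9 = 13) = 4 (attained at k = 0)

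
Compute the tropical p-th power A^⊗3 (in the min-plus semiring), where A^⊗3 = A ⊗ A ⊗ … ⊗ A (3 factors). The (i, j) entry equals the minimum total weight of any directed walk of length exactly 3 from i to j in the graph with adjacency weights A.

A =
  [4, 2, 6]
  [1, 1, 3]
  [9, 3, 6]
A^⊗3 =
  [4, 4, 6]
  [3, 3, 5]
  [5, 5, 7]

Each entry (A^⊗3)_ij equals the minimum over all length-3 walks i = v_0 → v_1 → … → v_3 = j of Σ_t A[v_t][v_{t+1}]. For example, for (i, j) = (0, 2) we minimise over 9 possible intermediate vertex sequences; the minimum is 6, attained along the walk 0 → 1 → 1 → 2.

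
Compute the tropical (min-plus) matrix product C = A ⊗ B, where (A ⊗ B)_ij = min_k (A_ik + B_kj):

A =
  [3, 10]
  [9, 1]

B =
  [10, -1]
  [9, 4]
A ⊗ B =
  [13, 2]
  [10, 5]

Apply the min-plus product entry-by-entry:
  C[0][0] = min over k of (A[0][0] + B[0][0] = 3 + 10 = 13, A[0][1] + B[1][0] = 10 + 9 = 19) = 13 (attained at k = 0)
  C[0][1] = min over k of (A[0][0] + B[0][1] = 3 + -1 = 2, A[0][1] + B[1][1] = 10 + 4 = 14) = 2 (attained at k = 0)
  C[1][0] = min over k of (A[1][0] + B[0][0] = 9 + 10 = 19, A[1][1] + B[1][0] = 1 + 9 = 10) = 10 (attained at k = 1)
  C[1][1] = min over k of (A[1][0] + B[0][1] = 9 + -1 = 8, A[1][1] + B[1][1] = 1 + 4 = 5) = 5 (attained at k = 1)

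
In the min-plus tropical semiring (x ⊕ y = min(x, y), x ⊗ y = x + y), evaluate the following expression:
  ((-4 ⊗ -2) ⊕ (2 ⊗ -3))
((-4 ⊗ -2) ⊕ (2 ⊗ -3)) = -6

Expand innermost to outermost. Recall ⊕ takes the minimum of its arguments and ⊗ takes their sum. Working out the expression ((-4 ⊗ -2) ⊕ (2 ⊗ -3)) gives -6.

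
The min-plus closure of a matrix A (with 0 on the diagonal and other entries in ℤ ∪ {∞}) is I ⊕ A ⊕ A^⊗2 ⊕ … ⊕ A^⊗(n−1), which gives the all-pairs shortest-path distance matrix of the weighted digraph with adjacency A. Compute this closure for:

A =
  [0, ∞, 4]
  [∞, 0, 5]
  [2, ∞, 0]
Closure =
  [0, ∞, 4]
  [7, 0, 5]
  [2, ∞, 0]

This is the Floyd-Warshall all-pairs shortest-path computation. For each intermediate vertex k = 0, 1, …, 2, update dist[i][j] ← min(dist[i][j], dist[i][k] + dist[k][j]). The final matrix gives, for each (i, j), the minimum total weight of any directed path from i to j (possibly empty when i = j).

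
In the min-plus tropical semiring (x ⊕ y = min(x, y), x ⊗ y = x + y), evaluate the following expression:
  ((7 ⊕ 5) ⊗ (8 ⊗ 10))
((7 ⊕ 5) ⊗ (8 ⊗ 10)) = 23

Expand innermost to outermost. Recall ⊕ takes the minimum of its arguments and ⊗ takes their sum. Working out the expression ((7 ⊕ 5) ⊗ (8 ⊗ 10)) gives 23.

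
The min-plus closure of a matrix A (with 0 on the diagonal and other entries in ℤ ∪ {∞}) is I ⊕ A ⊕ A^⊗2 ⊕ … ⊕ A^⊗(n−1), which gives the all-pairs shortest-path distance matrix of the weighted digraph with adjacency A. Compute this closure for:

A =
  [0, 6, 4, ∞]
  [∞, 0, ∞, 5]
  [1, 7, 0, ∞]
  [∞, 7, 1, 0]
Closure =
  [0, 6, 4, 11]
  [7, 0, 6, 5]
  [1, 7, 0, 12]
  [2, 7, 1, 0]

This is the Floyd-Warshall all-pairs shortest-path computation. For each intermediate vertex k = 0, 1, …, 3, update dist[i][j] ← min(dist[i][j], dist[i][k] + dist[k][j]). The final matrix gives, for each (i, j), the minimum total weight of any directed path from i to j (possibly empty when i = j).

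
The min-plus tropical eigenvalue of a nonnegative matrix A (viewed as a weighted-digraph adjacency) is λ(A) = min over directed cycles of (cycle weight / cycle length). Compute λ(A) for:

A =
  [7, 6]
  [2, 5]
λ(A) = 4

Enumerate directed cycles and compute their means (weight / length). Sample:
  cycle 0 → 0: weight = 7, length = 1, mean = 7/1 ≈ 7.000
  cycle 1 → 1: weight = 5, length = 1, mean = 5/1 ≈ 5.000
  cycle 0 → 1 → 0: weight = 8, length = 2, mean = 8/2 ≈ 4.000
  cycle 1 → 0 → 1: weight = 8, length = 2, mean = 8/2 ≈ 4.000
Minimum mean = 4.000, attained e.g. along the cycle 0 → 1 → 0 with weight 8 and length 2. So λ(A) = 8/2 = 4.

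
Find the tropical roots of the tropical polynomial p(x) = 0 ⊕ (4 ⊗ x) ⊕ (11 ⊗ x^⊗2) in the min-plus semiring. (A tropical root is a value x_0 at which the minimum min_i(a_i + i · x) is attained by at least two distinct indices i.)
Roots: {-7, -4}

Each tropical root is a break point of the lower envelope of the lines y = a_i + i · x (there are 3 lines, with slopes 0, 1, ..., 2). Only the lines that attain the minimum somewhere contribute to roots; other lines are dominated. Here the surviving (envelope) indices are i = 2, i = 1, i = 0.
Intersections between consecutive envelope lines give the roots: for adjacent envelope indices i < j the intersection is x = (a_i − a_j) / (j − i). Reading off the sorted break points: {-7, -4}.
Verification: at each break x_0, at least two indices attain the minimum of min_i(a_i + i · x_0).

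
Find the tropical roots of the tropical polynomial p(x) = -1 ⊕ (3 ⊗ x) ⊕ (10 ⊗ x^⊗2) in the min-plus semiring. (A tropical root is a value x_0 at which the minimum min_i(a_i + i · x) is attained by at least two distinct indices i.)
Roots: {-7, -4}

Each tropical root is a break point of the lower envelope of the lines y = a_i + i · x (there are 3 lines, with slopes 0, 1, ..., 2). Only the lines that attain the minimum somewhere contribute to roots; other lines are dominated. Here the surviving (envelope) indices are i = 2, i = 1, i = 0.
Intersections between consecutive envelope lines give the roots: for adjacent envelope indices i < j the intersection is x = (a_i − a_j) / (j − i). Reading off the sorted break points: {-7, -4}.
Verification: at each break x_0, at least two indices attain the minimum of min_i(a_i + i · x_0).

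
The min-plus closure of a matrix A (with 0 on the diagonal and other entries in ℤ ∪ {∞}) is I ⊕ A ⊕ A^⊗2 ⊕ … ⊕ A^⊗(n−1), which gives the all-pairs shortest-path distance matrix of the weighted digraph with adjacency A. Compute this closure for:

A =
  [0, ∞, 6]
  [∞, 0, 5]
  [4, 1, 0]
Closure =
  [0, 7, 6]
  [9, 0, 5]
  [4, 1, 0]

This is the Floyd-Warshall all-pairs shortest-path computation. For each intermediate vertex k = 0, 1, …, 2, update dist[i][j] ← min(dist[i][j], dist[i][k] + dist[k][j]). The final matrix gives, for each (i, j), the minimum total weight of any directed path from i to j (possibly empty when i = j).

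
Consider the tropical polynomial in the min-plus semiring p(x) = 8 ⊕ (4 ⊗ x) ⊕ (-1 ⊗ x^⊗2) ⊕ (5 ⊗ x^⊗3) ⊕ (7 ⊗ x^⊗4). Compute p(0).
p(0) = -1

A tropical monomial a ⊗ x^⊗i evaluates to a + i · x. Evaluating each term at x = 0:
  Term 0 contributes 8 + 0 · 0 = 8
  Term 1 contributes 4 + 1 · 0 = 4
  Term 2 contributes -1 + 2 · 0 = -1
  Term 3 contributes 5 + 3 · 0 = 5
  Term 4 contributes 7 + 4 · 0 = 7
p(0) = ⊕ of these = min[8, 4, -1, 5, 7] = -1.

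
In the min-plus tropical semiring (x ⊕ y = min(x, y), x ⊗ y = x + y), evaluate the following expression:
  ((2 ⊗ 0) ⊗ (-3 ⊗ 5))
((2 ⊗ 0) ⊗ (-3 ⊗ 5)) = 4

Expand innermost to outermost. Recall ⊕ takes the minimum of its arguments and ⊗ takes their sum. Working out the expression ((2 ⊗ 0) ⊗ (-3 ⊗ 5)) gives 4.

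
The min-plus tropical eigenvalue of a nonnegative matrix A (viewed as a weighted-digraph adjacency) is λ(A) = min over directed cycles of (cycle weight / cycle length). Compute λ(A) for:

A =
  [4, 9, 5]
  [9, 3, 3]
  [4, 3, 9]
λ(A) = 3

Enumerate directed cycles and compute their means (weight / length). Sample:
  cycle 0 → 0: weight = 4, length = 1, mean = 4/1 ≈ 4.000
  cycle 1 → 1: weight = 3, length = 1, mean = 3/1 ≈ 3.000
  cycle 2 → 2: weight = 9, length = 1, mean = 9/1 ≈ 9.000
  cycle 0 → 1 → 0: weight = 18, length = 2, mean = 18/2 ≈ 9.000
  cycle 0 → 2 → 0: weight = 9, length = 2, mean = 9/2 ≈ 4.500
  cycle 1 → 0 → 1: weight = 18, length = 2, mean = 18/2 ≈ 9.000
Minimum mean = 3.000, attained e.g. along the cycle 1 → 1 with weight 3 and length 1. So λ(A) = 3/1 = 3.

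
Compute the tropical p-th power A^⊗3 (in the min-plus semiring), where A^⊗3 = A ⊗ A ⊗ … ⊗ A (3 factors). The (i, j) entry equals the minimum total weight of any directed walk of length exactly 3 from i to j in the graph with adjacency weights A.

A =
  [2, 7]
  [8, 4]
A^⊗3 =
  [6, 11]
  [12, 12]

Each entry (A^⊗3)_ij equals the minimum over all length-3 walks i = v_0 → v_1 → … → v_3 = j of Σ_t A[v_t][v_{t+1}]. For example, for (i, j) = (0, 1) we minimise over 4 possible intermediate vertex sequences; the minimum is 11, attained along the walk 0 → 0 → 0 → 1.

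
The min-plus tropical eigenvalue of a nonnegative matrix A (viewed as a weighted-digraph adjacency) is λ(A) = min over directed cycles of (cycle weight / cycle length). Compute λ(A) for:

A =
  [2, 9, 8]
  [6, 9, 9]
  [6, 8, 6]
λ(A) = 2

Enumerate directed cycles and compute their means (weight / length). Sample:
  cycle 0 → 0: weight = 2, length = 1, mean = 2/1 ≈ 2.000
  cycle 1 → 1: weight = 9, length = 1, mean = 9/1 ≈ 9.000
  cycle 2 → 2: weight = 6, length = 1, mean = 6/1 ≈ 6.000
  cycle 0 → 1 → 0: weight = 15, length = 2, mean = 15/2 ≈ 7.500
  cycle 0 → 2 → 0: weight = 14, length = 2, mean = 14/2 ≈ 7.000
  cycle 1 → 0 → 1: weight = 15, length = 2, mean = 15/2 ≈ 7.500
Minimum mean = 2.000, attained e.g. along the cycle 0 → 0 with weight 2 and length 1. So λ(A) = 2/1 = 2.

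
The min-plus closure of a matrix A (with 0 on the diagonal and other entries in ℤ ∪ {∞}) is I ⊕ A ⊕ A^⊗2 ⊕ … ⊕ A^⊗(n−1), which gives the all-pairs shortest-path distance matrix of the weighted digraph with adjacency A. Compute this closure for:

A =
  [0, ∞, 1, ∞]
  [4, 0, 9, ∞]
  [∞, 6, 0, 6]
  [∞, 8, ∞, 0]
Closure =
  [0, 7, 1, 7]
  [4, 0, 5, 11]
  [10, 6, 0, 6]
  [12, 8, 13, 0]

This is the Floyd-Warshall all-pairs shortest-path computation. For each intermediate vertex k = 0, 1, …, 3, update dist[i][j] ← min(dist[i][j], dist[i][k] + dist[k][j]). The final matrix gives, for each (i, j), the minimum total weight of any directed path from i to j (possibly empty when i = j).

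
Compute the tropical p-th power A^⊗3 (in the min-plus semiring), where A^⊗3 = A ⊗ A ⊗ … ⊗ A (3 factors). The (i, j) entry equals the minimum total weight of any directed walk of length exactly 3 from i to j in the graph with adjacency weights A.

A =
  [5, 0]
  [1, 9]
A^⊗3 =
  [6, 1]
  [2, 6]

Each entry (A^⊗3)_ij equals the minimum over all length-3 walks i = v_0 → v_1 → … → v_3 = j of Σ_t A[v_t][v_{t+1}]. For example, for (i, j) = (0, 1) we minimise over 4 possible intermediate vertex sequences; the minimum is 1, attained along the walk 0 → 1 → 0 → 1.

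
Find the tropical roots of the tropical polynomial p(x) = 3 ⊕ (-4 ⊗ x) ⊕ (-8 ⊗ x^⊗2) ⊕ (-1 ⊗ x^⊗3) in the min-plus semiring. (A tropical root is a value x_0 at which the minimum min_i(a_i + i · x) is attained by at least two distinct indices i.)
Roots: {-7, 4, 7}

Each tropical root is a break point of the lower envelope of the lines y = a_i + i · x (there are 4 lines, with slopes 0, 1, ..., 3). Only the lines that attain the minimum somewhere contribute to roots; other lines are dominated. Here the surviving (envelope) indices are i = 3, i = 2, i = 1, i = 0.
Intersections between consecutive envelope lines give the roots: for adjacent envelope indices i < j the intersection is x = (a_i − a_j) / (j − i). Reading off the sorted break points: {-7, 4, 7}.
Verification: at each break x_0, at least two indices attain the minimum of min_i(a_i + i · x_0).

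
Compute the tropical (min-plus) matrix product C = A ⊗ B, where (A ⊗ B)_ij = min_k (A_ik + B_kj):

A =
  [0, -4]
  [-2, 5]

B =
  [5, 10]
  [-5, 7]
A ⊗ B =
  [-9, 3]
  [0, 8]

Apply the min-plus product entry-by-entry:
  C[0][0] = min over k of (A[0][0] + B[0][0] = 0 + 5 = 5, A[0][1] + B[1][0] = -4 + -5 = -9) = -9 (attained at k = 1)
  C[0][1] = min over k of (A[0][0] + B[0][1] = 0 + 10 = 10, A[0][1] + B[1][1] = -4 + 7 = 3) = 3 (attained at k = 1)
  C[1][0] = min over k of (A[1][0] + B[0][0] = -2 + 5 = 3, A[1][1] + B[1][0] = 5 + -5 = 0) = 0 (attained at k = 1)
  C[1][1] = min over k of (A[1][0] + B[0][1] = -2 + 10 = 8, A[1][1] + B[1][1] = 5 + 7 = 12) = 8 (attained at k = 0)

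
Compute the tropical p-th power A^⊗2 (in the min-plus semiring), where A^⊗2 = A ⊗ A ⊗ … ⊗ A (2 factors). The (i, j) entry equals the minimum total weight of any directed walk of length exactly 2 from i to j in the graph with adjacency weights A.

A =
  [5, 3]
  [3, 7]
A^⊗2 =
  [6, 8]
  [8, 6]

Each entry (A^⊗2)_ij equals the minimum over all length-2 walks i = v_0 → v_1 → … → v_2 = j of Σ_t A[v_t][v_{t+1}]. For example, for (i, j) = (0, 1) we minimise over 2 possible intermediate vertex sequences; the minimum is 8, attained along the walk 0 → 0 → 1.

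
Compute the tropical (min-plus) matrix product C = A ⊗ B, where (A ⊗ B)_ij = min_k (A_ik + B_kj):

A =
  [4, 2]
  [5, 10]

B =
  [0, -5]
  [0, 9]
A ⊗ B =
  [2, -1]
  [5, 0]

Apply the min-plus product entry-by-entry:
  C[0][0] = min over k of (A[0][0] + B[0][0] = 4 + 0 = 4, A[0][1] + B[1][0] = 2 + 0 = 2) = 2 (attained at k = 1)
  C[0][1] = min over k of (A[0][0] + B[0][1] = 4 + -5 = -1, A[0][1] + B[1][1] = 2 + 9 = 11) = -1 (attained at k = 0)
  C[1][0] = min over k of (A[1][0] + B[0][0] = 5 + 0 = 5, A[1][1] + B[1][0] = 10 + 0 = 10) = 5 (attained at k = 0)
  C[1][1] = min over k of (A[1][0] + B[0][1] = 5 + -5 = 0, A[1][1] + B[1][1] = 10 + 9 = 19) = 0 (attained at k = 0)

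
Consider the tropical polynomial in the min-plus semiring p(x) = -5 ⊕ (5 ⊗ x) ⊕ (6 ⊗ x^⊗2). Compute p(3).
p(3) = -5

A tropical monomial a ⊗ x^⊗i evaluates to a + i · x. Evaluating each term at x = 3:
  Term 0 contributes -5 + 0 · 3 = -5
  Term 1 contributes 5 + 1 · 3 = 8
  Term 2 contributes 6 + 2 · 3 = 12
p(3) = ⊕ of these = min[-5, 8, 12] = -5.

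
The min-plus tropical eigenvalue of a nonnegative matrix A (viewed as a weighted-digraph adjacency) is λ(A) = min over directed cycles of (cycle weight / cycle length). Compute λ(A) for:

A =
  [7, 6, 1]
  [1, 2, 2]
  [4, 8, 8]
λ(A) = 2

Enumerate directed cycles and compute their means (weight / length). Sample:
  cycle 0 → 0: weight = 7, length = 1, mean = 7/1 ≈ 7.000
  cycle 1 → 1: weight = 2, length = 1, mean = 2/1 ≈ 2.000
  cycle 2 → 2: weight = 8, length = 1, mean = 8/1 ≈ 8.000
  cycle 0 → 1 → 0: weight = 7, length = 2, mean = 7/2 ≈ 3.500
  cycle 0 → 2 → 0: weight = 5, length = 2, mean = 5/2 ≈ 2.500
  cycle 1 → 0 → 1: weight = 7, length = 2, mean = 7/2 ≈ 3.500
Minimum mean = 2.000, attained e.g. along the cycle 1 → 1 with weight 2 and length 1. So λ(A) = 2/1 = 2.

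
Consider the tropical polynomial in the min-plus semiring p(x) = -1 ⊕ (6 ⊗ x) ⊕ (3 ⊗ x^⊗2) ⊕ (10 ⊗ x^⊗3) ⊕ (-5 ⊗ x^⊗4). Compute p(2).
p(2) = -1

A tropical monomial a ⊗ x^⊗i evaluates to a + i · x. Evaluating each term at x = 2:
  Term 0 contributes -1 + 0 · 2 = -1
  Term 1 contributes 6 + 1 · 2 = 8
  Term 2 contributes 3 + 2 · 2 = 7
  Term 3 contributes 10 + 3 · 2 = 16
  Term 4 contributes -5 + 4 · 2 = 3
p(2) = ⊕ of these = min[-1, 8, 7, 16, 3] = -1.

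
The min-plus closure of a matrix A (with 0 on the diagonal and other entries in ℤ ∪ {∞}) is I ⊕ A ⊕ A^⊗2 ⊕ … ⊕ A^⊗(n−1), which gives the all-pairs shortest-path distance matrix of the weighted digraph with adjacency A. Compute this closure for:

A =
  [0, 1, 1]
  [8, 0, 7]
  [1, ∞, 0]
Closure =
  [0, 1, 1]
  [8, 0, 7]
  [1, 2, 0]

This is the Floyd-Warshall all-pairs shortest-path computation. For each intermediate vertex k = 0, 1, …, 2, update dist[i][j] ← min(dist[i][j], dist[i][k] + dist[k][j]). The final matrix gives, for each (i, j), the minimum total weight of any directed path from i to j (possibly empty when i = j).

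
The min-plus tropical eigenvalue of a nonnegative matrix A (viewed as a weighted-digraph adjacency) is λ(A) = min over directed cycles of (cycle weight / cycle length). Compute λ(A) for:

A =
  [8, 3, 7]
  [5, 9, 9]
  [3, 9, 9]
λ(A) = 4

Enumerate directed cycles and compute their means (weight / length). Sample:
  cycle 0 → 0: weight = 8, length = 1, mean = 8/1 ≈ 8.000
  cycle 1 → 1: weight = 9, length = 1, mean = 9/1 ≈ 9.000
  cycle 2 → 2: weight = 9, length = 1, mean = 9/1 ≈ 9.000
  cycle 0 → 1 → 0: weight = 8, length = 2, mean = 8/2 ≈ 4.000
  cycle 0 → 2 → 0: weight = 10, length = 2, mean = 10/2 ≈ 5.000
  cycle 1 → 0 → 1: weight = 8, length = 2, mean = 8/2 ≈ 4.000
Minimum mean = 4.000, attained e.g. along the cycle 0 → 1 → 0 with weight 8 and length 2. So λ(A) = 8/2 = 4.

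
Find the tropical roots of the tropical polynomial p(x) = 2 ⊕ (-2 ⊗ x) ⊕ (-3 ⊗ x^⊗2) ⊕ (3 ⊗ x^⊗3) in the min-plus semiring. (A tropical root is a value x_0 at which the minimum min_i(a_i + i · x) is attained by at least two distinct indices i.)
Roots: {-6, 1, 4}

Each tropical root is a break point of the lower envelope of the lines y = a_i + i · x (there are 4 lines, with slopes 0, 1, ..., 3). Only the lines that attain the minimum somewhere contribute to roots; other lines are dominated. Here the surviving (envelope) indices are i = 3, i = 2, i = 1, i = 0.
Intersections between consecutive envelope lines give the roots: for adjacent envelope indices i < j the intersection is x = (a_i − a_j) / (j − i). Reading off the sorted break points: {-6, 1, 4}.
Verification: at each break x_0, at least two indices attain the minimum of min_i(a_i + i · x_0).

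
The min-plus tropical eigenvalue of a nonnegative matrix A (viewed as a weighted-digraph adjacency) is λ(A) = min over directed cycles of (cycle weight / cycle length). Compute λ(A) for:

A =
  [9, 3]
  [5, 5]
λ(A) = 4

Enumerate directed cycles and compute their means (weight / length). Sample:
  cycle 0 → 0: weight = 9, length = 1, mean = 9/1 ≈ 9.000
  cycle 1 → 1: weight = 5, length = 1, mean = 5/1 ≈ 5.000
  cycle 0 → 1 → 0: weight = 8, length = 2, mean = 8/2 ≈ 4.000
  cycle 1 → 0 → 1: weight = 8, length = 2, mean = 8/2 ≈ 4.000
Minimum mean = 4.000, attained e.g. along the cycle 0 → 1 → 0 with weight 8 and length 2. So λ(A) = 8/2 = 4.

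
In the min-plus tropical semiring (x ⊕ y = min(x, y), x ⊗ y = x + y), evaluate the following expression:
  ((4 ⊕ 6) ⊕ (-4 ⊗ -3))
((4 ⊕ 6) ⊕ (-4 ⊗ -3)) = -7

Expand innermost to outermost. Recall ⊕ takes the minimum of its arguments and ⊗ takes their sum. Working out the expression ((4 ⊕ 6) ⊕ (-4 ⊗ -3)) gives -7.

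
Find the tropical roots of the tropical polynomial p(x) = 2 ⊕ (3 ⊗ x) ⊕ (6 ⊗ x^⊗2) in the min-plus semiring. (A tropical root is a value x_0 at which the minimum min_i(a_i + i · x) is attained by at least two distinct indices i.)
Roots: {-3, -1}

Each tropical root is a break point of the lower envelope of the lines y = a_i + i · x (there are 3 lines, with slopes 0, 1, ..., 2). Only the lines that attain the minimum somewhere contribute to roots; other lines are dominated. Here the surviving (envelope) indices are i = 2, i = 1, i = 0.
Intersections between consecutive envelope lines give the roots: for adjacent envelope indices i < j the intersection is x = (a_i − a_j) / (j − i). Reading off the sorted break points: {-3, -1}.
Verification: at each break x_0, at least two indices attain the minimum of min_i(a_i + i · x_0).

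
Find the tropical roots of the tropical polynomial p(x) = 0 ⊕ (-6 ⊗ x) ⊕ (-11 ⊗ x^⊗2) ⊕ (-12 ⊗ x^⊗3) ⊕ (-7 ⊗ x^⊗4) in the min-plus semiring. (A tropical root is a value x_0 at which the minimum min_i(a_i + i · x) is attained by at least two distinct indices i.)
Roots: {-5, 1, 5, 6}

Each tropical root is a break point of the lower envelope of the lines y = a_i + i · x (there are 5 lines, with slopes 0, 1, ..., 4). Only the lines that attain the minimum somewhere contribute to roots; other lines are dominated. Here the surviving (envelope) indices are i = 4, i = 3, i = 2, i = 1, i = 0.
Intersections between consecutive envelope lines give the roots: for adjacent envelope indices i < j the intersection is x = (a_i − a_j) / (j − i). Reading off the sorted break points: {-5, 1, 5, 6}.
Verification: at each break x_0, at least two indices attain the minimum of min_i(a_i + i · x_0).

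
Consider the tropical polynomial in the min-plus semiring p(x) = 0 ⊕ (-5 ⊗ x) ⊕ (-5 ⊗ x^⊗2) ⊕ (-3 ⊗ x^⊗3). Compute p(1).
p(1) = -4

A tropical monomial a ⊗ x^⊗i evaluates to a + i · x. Evaluating each term at x = 1:
  Term 0 contributes 0 + 0 · 1 = 0
  Term 1 contributes -5 + 1 · 1 = -4
  Term 2 contributes -5 + 2 · 1 = -3
  Term 3 contributes -3 + 3 · 1 = 0
p(1) = ⊕ of these = min[0, -4, -3, 0] = -4.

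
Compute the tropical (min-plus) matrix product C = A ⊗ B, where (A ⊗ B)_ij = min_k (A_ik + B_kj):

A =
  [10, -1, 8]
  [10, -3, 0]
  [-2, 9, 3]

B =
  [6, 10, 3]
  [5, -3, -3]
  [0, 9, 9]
A ⊗ B =
  [4, -4, -4]
  [0, -6, -6]
  [3, 6, 1]

Apply the min-plus product entry-by-entry:
  C[0][0] = min over k of (A[0][0] + B[0][0] = 10 + 6 = 16, A[0][1] + B[1][0] = -1 + 5 = 4, A[0][2] + B[2][0] = 8 + 0 = 8) = 4 (attained at k = 1)
  C[0][1] = min over k of (A[0][0] + B[0][1] = 10 + 10 = 20, A[0][1] + B[1][1] = -1 + -3 = -4, A[0][2] + B[2][1] = 8 + 9 = 17) = -4 (attained at k = 1)
  C[0][2] = min over k of (A[0][0] + B[0][2] = 10 + 3 = 13, A[0][1] + B[1][2] = -1 + -3 = -4, A[0][2] + B[2][2] = 8 + 9 = 17) = -4 (attained at k = 1)
  C[1][0] = min over k of (A[1][0] + B[0][0] = 10 + 6 = 16, A[1][1] + B[1][0] = -3 + 5 = 2, A[1][2] + B[2][0] = 0 + 0 = 0) = 0 (attained at k = 2)
  C[1][1] = min over k of (A[1][0] + B[0][1] = 10 + 10 = 20, A[1][1] + B[1][1] = -3 + -3 = -6, A[1][2] + B[2][1] = 0 + 9 = 9) = -6 (attained at k = 1)
  C[1][2] = min over k of (A[1][0] + B[0][2] = 10 + 3 = 13, A[1][1] + B[1][2] = -3 + -3 = -6, A[1][2] + B[2][2] = 0 + 9 = 9) = -6 (attained at k = 1)
  C[2][0] = min over k of (A[2][0] + B[0][0] = -2 + 6 = 4, A[2][1] + B[1][0] = 9 + 5 = 14, A[2][2] + B[2][0] = 3 + 0 = 3) = 3 (attained at k = 2)
  C[2][1] = min over k of (A[2][0] + B[0][1] = -2 + 10 = 8, A[2][1] + B[1][1] = 9 + -3 = 6, A[2][2] + B[2][1] = 3 + 9 = 12) = 6 (attained at k = 1)
  C[2][2] = min over k of (A[2][0] + B[0][2] = -2 + 3 = 1, A[2][1] + B[1][2] = 9 + -3 = 6, A[2][2] + B[2][2] = 3 + 9 = 12) = 1 (attained at k = 0)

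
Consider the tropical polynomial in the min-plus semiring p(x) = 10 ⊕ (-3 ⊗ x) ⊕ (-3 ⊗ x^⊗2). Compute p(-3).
p(-3) = -9

A tropical monomial a ⊗ x^⊗i evaluates to a + i · x. Evaluating each term at x = -3:
  Term 0 contributes 10 + 0 · -3 = 10
  Term 1 contributes -3 + 1 · -3 = -6
  Term 2 contributes -3 + 2 · -3 = -9
p(-3) = ⊕ of these = min[10, -6, -9] = -9.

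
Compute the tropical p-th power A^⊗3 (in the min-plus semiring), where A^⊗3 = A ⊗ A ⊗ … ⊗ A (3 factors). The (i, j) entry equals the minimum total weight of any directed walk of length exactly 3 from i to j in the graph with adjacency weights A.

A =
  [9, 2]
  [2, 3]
A^⊗3 =
  [7, 6]
  [6, 7]

Each entry (A^⊗3)_ij equals the minimum over all length-3 walks i = v_0 → v_1 → … → v_3 = j of Σ_t A[v_t][v_{t+1}]. For example, for (i, j) = (0, 1) we minimise over 4 possible intermediate vertex sequences; the minimum is 6, attained along the walk 0 → 1 → 0 → 1.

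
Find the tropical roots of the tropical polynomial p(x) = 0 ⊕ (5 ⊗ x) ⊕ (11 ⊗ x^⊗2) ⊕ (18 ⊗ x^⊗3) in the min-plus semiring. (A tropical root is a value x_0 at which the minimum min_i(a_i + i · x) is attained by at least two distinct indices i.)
Roots: {-7, -6, -5}

Each tropical root is a break point of the lower envelope of the lines y = a_i + i · x (there are 4 lines, with slopes 0, 1, ..., 3). Only the lines that attain the minimum somewhere contribute to roots; other lines are dominated. Here the surviving (envelope) indices are i = 3, i = 2, i = 1, i = 0.
Intersections between consecutive envelope lines give the roots: for adjacent envelope indices i < j the intersection is x = (a_i − a_j) / (j − i). Reading off the sorted break points: {-7, -6, -5}.
Verification: at each break x_0, at least two indices attain the minimum of min_i(a_i + i · x_0).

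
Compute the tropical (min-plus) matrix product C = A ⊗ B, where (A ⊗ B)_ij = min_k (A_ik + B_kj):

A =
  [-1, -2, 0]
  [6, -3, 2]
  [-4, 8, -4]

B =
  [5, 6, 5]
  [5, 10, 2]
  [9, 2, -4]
A ⊗ B =
  [3, 2, -4]
  [2, 4, -2]
  [1, -2, -8]

Apply the min-plus product entry-by-entry:
  C[0][0] = min over k of (A[0][0] + B[0][0] = -1 + 5 = 4, A[0][1] + B[1][0] = -2 + 5 = 3, A[0][2] + B[2][0] = 0 + 9 = 9) = 3 (attained at k = 1)
  C[0][1] = min over k of (A[0][0] + B[0][1] = -1 + 6 = 5, A[0][1] + B[1][1] = -2 + 10 = 8, A[0][2] + B[2][1] = 0 + 2 = 2) = 2 (attained at k = 2)
  C[0][2] = min over k of (A[0][0] + B[0][2] = -1 + 5 = 4, A[0][1] + B[1][2] = -2 + 2 = 0, A[0][2] + B[2][2] = 0 + -4 = -4) = -4 (attained at k = 2)
  C[1][0] = min over k of (A[1][0] + B[0][0] = 6 + 5 = 11, A[1][1] + B[1][0] = -3 + 5 = 2, A[1][2] + B[2][0] = 2 + 9 = 11) = 2 (attained at k = 1)
  C[1][1] = min over k of (A[1][0] + B[0][1] = 6 + 6 = 12, A[1][1] + B[1][1] = -3 + 10 = 7, A[1][2] + B[2][1] = 2 + 2 = 4) = 4 (attained at k = 2)
  C[1][2] = min over k of (A[1][0] + B[0][2] = 6 + 5 = 11, A[1][1] + B[1][2] = -3 + 2 = -1, A[1][2] + B[2][2] = 2 + -4 = -2) = -2 (attained at k = 2)
  C[2][0] = min over k of (A[2][0] + B[0][0] = -4 + 5 = 1, A[2][1] + B[1][0] = 8 + 5 = 13, A[2][2] + B[2][0] = -4 + 9 = 5) = 1 (attained at k = 0)
  C[2][1] = min over k of (A[2][0] + B[0][1] = -4 + 6 = 2, A[2][1] + B[1][1] = 8 + 10 = 18, A[2][2] + B[2][1] = -4 + 2 = -2) = -2 (attained at k = 2)
  C[2][2] = min over k of (A[2][0] + B[0][2] = -4 + 5 = 1, A[2][1] + B[1][2] = 8 + 2 = 10, A[2][2] + B[2][2] = -4 + -4 = -8) = -8 (attained at k = 2)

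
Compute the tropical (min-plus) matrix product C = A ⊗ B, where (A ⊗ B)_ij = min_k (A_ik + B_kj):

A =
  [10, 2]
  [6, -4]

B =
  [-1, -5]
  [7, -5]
A ⊗ B =
  [9, -3]
  [3, -9]

Apply the min-plus product entry-by-entry:
  C[0][0] = min over k of (A[0][0] + B[0][0] = 10 + -1 = 9, A[0][1] + B[1][0] = 2 + 7 = 9) = 9 (attained at k = 0)
  C[0][1] = min over k of (A[0][0] + B[0][1] = 10 + -5 = 5, A[0][1] + B[1][1] = 2 + -5 = -3) = -3 (attained at k = 1)
  C[1][0] = min over k of (A[1][0] + B[0][0] = 6 + -1 = 5, A[1][1] + B[1][0] = -4 + 7 = 3) = 3 (attained at k = 1)
  C[1][1] = min over k of (A[1][0] + B[0][1] = 6 + -5 = 1, A[1][1] + B[1][1] = -4 + -5 = -9) = -9 (attained at k = 1)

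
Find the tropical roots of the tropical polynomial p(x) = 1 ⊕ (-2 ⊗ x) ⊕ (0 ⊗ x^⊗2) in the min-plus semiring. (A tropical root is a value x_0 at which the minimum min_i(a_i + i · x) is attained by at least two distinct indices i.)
Roots: {-2, 3}

Each tropical root is a break point of the lower envelope of the lines y = a_i + i · x (there are 3 lines, with slopes 0, 1, ..., 2). Only the lines that attain the minimum somewhere contribute to roots; other lines are dominated. Here the surviving (envelope) indices are i = 2, i = 1, i = 0.
Intersections between consecutive envelope lines give the roots: for adjacent envelope indices i < j the intersection is x = (a_i − a_j) / (j − i). Reading off the sorted break points: {-2, 3}.
Verification: at each break x_0, at least two indices attain the minimum of min_i(a_i + i · x_0).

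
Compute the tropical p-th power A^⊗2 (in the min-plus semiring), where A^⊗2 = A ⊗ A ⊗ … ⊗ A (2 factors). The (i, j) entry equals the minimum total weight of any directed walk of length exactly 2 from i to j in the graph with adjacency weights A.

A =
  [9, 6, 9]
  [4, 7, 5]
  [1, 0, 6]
A^⊗2 =
  [10, 9, 11]
  [6, 5, 11]
  [4, 6, 5]

Each entry (A^⊗2)_ij equals the minimum over all length-2 walks i = v_0 → v_1 → … → v_2 = j of Σ_t A[v_t][v_{t+1}]. For example, for (i, j) = (0, 2) we minimise over 3 possible intermediate vertex sequences; the minimum is 11, attained along the walk 0 → 1 → 2.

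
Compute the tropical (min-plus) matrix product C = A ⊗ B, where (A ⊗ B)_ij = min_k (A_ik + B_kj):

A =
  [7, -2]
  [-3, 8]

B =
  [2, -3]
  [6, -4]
A ⊗ B =
  [4, -6]
  [-1, -6]

Apply the min-plus product entry-by-entry:
  C[0][0] = min over k of (A[0][0] + B[0][0] = 7 + 2 = 9, A[0][1] + B[1][0] = -2 + 6 = 4) = 4 (attained at k = 1)
  C[0][1] = min over k of (A[0][0] + B[0][1] = 7 + -3 = 4, A[0][1] + B[1][1] = -2 + -4 = -6) = -6 (attained at k = 1)
  C[1][0] = min over k of (A[1][0] + B[0][0] = -3 + 2 = -1, A[1][1] + B[1][0] = 8 + 6 = 14) = -1 (attained at k = 0)
  C[1][1] = min over k of (A[1][0] + B[0][1] = -3 + -3 = -6, A[1][1] + B[1][1] = 8 + -4 = 4) = -6 (attained at k = 0)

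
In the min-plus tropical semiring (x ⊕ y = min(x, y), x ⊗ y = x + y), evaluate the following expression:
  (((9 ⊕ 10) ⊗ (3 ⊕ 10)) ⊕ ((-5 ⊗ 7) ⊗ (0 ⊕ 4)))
(((9 ⊕ 10) ⊗ (3 ⊕ 10)) ⊕ ((-5 ⊗ 7) ⊗ (0 ⊕ 4))) = 2

Expand innermost to outermost. Recall ⊕ takes the minimum of its arguments and ⊗ takes their sum. Working out the expression (((9 ⊕ 10) ⊗ (3 ⊕ 10)) ⊕ ((-5 ⊗ 7) ⊗ (0 ⊕ 4))) gives 2.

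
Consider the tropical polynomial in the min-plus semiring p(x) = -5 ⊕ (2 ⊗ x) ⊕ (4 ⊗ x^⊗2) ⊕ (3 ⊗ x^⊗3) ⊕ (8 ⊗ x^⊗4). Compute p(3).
p(3) = -5

A tropical monomial a ⊗ x^⊗i evaluates to a + i · x. Evaluating each term at x = 3:
  Term 0 contributes -5 + 0 · 3 = -5
  Term 1 contributes 2 + 1 · 3 = 5
  Term 2 contributes 4 + 2 · 3 = 10
  Term 3 contributes 3 + 3 · 3 = 12
  Term 4 contributes 8 + 4 · 3 = 20
p(3) = ⊕ of these = min[-5, 5, 10, 12, 20] = -5.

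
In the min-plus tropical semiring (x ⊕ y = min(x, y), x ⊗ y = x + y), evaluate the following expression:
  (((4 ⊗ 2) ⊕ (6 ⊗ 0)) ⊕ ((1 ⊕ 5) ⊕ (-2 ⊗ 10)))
(((4 ⊗ 2) ⊕ (6 ⊗ 0)) ⊕ ((1 ⊕ 5) ⊕ (-2 ⊗ 10))) = 1

Expand innermost to outermost. Recall ⊕ takes the minimum of its arguments and ⊗ takes their sum. Working out the expression (((4 ⊗ 2) ⊕ (6 ⊗ 0)) ⊕ ((1 ⊕ 5) ⊕ (-2 ⊗ 10))) gives 1.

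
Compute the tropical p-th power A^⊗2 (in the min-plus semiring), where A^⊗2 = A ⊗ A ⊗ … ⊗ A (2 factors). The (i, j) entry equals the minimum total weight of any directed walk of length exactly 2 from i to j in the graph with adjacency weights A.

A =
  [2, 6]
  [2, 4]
A^⊗2 =
  [4, 8]
  [4, 8]

Each entry (A^⊗2)_ij equals the minimum over all length-2 walks i = v_0 → v_1 → … → v_2 = j of Σ_t A[v_t][v_{t+1}]. For example, for (i, j) = (0, 1) we minimise over 2 possible intermediate vertex sequences; the minimum is 8, attained along the walk 0 → 0 → 1.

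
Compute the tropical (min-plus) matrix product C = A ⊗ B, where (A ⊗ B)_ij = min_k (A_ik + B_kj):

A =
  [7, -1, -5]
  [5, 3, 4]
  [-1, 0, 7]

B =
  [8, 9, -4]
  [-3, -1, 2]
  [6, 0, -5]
A ⊗ B =
  [-4, -5, -10]
  [0, 2, -1]
  [-3, -1, -5]

Apply the min-plus product entry-by-entry:
  C[0][0] = min over k of (A[0][0] + B[0][0] = 7 + 8 = 15, A[0][1] + B[1][0] = -1 + -3 = -4, A[0][2] + B[2][0] = -5 + 6 = 1) = -4 (attained at k = 1)
  C[0][1] = min over k of (A[0][0] + B[0][1] = 7 + 9 = 16, A[0][1] + B[1][1] = -1 + -1 = -2, A[0][2] + B[2][1] = -5 + 0 = -5) = -5 (attained at k = 2)
  C[0][2] = min over k of (A[0][0] + B[0][2] = 7 + -4 = 3, A[0][1] + B[1][2] = -1 + 2 = 1, A[0][2] + B[2][2] = -5 + -5 = -10) = -10 (attained at k = 2)
  C[1][0] = min over k of (A[1][0] + B[0][0] = 5 + 8 = 13, A[1][1] + B[1][0] = 3 + -3 = 0, A[1][2] + B[2][0] = 4 + 6 = 10) = 0 (attained at k = 1)
  C[1][1] = min over k of (A[1][0] + B[0][1] = 5 + 9 = 14, A[1][1] + B[1][1] = 3 + -1 = 2, A[1][2] + B[2][1] = 4 + 0 = 4) = 2 (attained at k = 1)
  C[1][2] = min over k of (A[1][0] + B[0][2] = 5 + -4 = 1, A[1][1] + B[1][2] = 3 + 2 = 5, A[1][2] + B[2][2] = 4 + -5 = -1) = -1 (attained at k = 2)
  C[2][0] = min over k of (A[2][0] + B[0][0] = -1 + 8 = 7, A[2][1] + B[1][0] = 0 + -3 = -3, A[2][2] + B[2][0] = 7 + 6 = 13) = -3 (attained at k = 1)
  C[2][1] = min over k of (A[2][0] + B[0][1] = -1 + 9 = 8, A[2][1] + B[1][1] = 0 + -1 = -1, A[2][2] + B[2][1] = 7 + 0 = 7) = -1 (attained at k = 1)
  C[2][2] = min over k of (A[2][0] + B[0][2] = -1 + -4 = -5, A[2][1] + B[1][2] = 0 + 2 = 2, A[2][2] + B[2][2] = 7 + -5 = 2) = -5 (attained at k = 0)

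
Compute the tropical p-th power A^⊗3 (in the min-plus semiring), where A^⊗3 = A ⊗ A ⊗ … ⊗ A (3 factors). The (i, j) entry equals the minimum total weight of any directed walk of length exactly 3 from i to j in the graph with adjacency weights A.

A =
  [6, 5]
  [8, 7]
A^⊗3 =
  [18, 17]
  [20, 19]

Each entry (A^⊗3)_ij equals the minimum over all length-3 walks i = v_0 → v_1 → … → v_3 = j of Σ_t A[v_t][v_{t+1}]. For example, for (i, j) = (0, 1) we minimise over 4 possible intermediate vertex sequences; the minimum is 17, attained along the walk 0 → 0 → 0 → 1.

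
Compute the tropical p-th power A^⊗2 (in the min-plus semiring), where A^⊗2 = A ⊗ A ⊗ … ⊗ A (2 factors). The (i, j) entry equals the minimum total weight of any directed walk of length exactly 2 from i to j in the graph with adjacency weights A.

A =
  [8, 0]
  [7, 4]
A^⊗2 =
  [7, 4]
  [11, 7]

Each entry (A^⊗2)_ij equals the minimum over all length-2 walks i = v_0 → v_1 → … → v_2 = j of Σ_t A[v_t][v_{t+1}]. For example, for (i, j) = (0, 1) we minimise over 2 possible intermediate vertex sequences; the minimum is 4, attained along the walk 0 → 1 → 1.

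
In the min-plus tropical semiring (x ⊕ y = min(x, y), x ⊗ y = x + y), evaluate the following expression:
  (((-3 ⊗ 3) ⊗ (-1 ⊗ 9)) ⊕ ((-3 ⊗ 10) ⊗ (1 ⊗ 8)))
(((-3 ⊗ 3) ⊗ (-1 ⊗ 9)) ⊕ ((-3 ⊗ 10) ⊗ (1 ⊗ 8))) = 8

Expand innermost to outermost. Recall ⊕ takes the minimum of its arguments and ⊗ takes their sum. Working out the expression (((-3 ⊗ 3) ⊗ (-1 ⊗ 9)) ⊕ ((-3 ⊗ 10) ⊗ (1 ⊗ 8))) gives 8.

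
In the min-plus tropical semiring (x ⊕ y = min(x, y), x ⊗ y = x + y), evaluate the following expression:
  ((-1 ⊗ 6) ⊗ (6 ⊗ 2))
((-1 ⊗ 6) ⊗ (6 ⊗ 2)) = 13

Expand innermost to outermost. Recall ⊕ takes the minimum of its arguments and ⊗ takes their sum. Working out the expression ((-1 ⊗ 6) ⊗ (6 ⊗ 2)) gives 13.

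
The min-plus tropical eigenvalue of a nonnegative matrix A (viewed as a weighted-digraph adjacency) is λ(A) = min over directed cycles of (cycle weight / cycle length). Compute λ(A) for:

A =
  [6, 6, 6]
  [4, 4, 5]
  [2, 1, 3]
λ(A) = 3

Enumerate directed cycles and compute their means (weight / length). Sample:
  cycle 0 → 0: weight = 6, length = 1, mean = 6/1 ≈ 6.000
  cycle 1 → 1: weight = 4, length = 1, mean = 4/1 ≈ 4.000
  cycle 2 → 2: weight = 3, length = 1, mean = 3/1 ≈ 3.000
  cycle 0 → 1 → 0: weight = 10, length = 2, mean = 10/2 ≈ 5.000
  cycle 0 → 2 → 0: weight = 8, length = 2, mean = 8/2 ≈ 4.000
  cycle 1 → 0 → 1: weight = 10, length = 2, mean = 10/2 ≈ 5.000
Minimum mean = 3.000, attained e.g. along the cycle 2 → 2 with weight 3 and length 1. So λ(A) = 3/1 = 3.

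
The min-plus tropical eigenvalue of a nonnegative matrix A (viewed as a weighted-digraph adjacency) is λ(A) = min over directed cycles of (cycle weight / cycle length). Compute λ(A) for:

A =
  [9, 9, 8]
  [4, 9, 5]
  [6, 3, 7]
λ(A) = 4

Enumerate directed cycles and compute their means (weight / length). Sample:
  cycle 0 → 0: weight = 9, length = 1, mean = 9/1 ≈ 9.000
  cycle 1 → 1: weight = 9, length = 1, mean = 9/1 ≈ 9.000
  cycle 2 → 2: weight = 7, length = 1, mean = 7/1 ≈ 7.000
  cycle 0 → 1 → 0: weight = 13, length = 2, mean = 13/2 ≈ 6.500
  cycle 0 → 2 → 0: weight = 14, length = 2, mean = 14/2 ≈ 7.000
  cycle 1 → 0 → 1: weight = 13, length = 2, mean = 13/2 ≈ 6.500
Minimum mean = 4.000, attained e.g. along the cycle 1 → 2 → 1 with weight 8 and length 2. So λ(A) = 8/2 = 4.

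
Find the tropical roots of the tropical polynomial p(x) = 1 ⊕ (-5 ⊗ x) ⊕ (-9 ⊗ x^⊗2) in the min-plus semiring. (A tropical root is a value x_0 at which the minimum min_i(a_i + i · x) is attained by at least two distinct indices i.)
Roots: {4, 6}

Each tropical root is a break point of the lower envelope of the lines y = a_i + i · x (there are 3 lines, with slopes 0, 1, ..., 2). Only the lines that attain the minimum somewhere contribute to roots; other lines are dominated. Here the surviving (envelope) indices are i = 2, i = 1, i = 0.
Intersections between consecutive envelope lines give the roots: for adjacent envelope indices i < j the intersection is x = (a_i − a_j) / (j − i). Reading off the sorted break points: {4, 6}.
Verification: at each break x_0, at least two indices attain the minimum of min_i(a_i + i · x_0).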